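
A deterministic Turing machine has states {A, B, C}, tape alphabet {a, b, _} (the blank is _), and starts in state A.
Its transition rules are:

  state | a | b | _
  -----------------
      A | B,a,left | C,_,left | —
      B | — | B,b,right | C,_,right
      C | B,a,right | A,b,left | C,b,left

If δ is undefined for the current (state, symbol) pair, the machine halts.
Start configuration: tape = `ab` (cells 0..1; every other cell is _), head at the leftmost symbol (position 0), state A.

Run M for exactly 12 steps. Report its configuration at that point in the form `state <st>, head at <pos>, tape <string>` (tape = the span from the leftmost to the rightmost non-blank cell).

state=A head=0 tape=_[a]b__   (A,a)→(B,a,left)
state=B head=-1 tape=[_]ab__   (B,_)→(C,_,right)
state=C head=0 tape=_[a]b__   (C,a)→(B,a,right)
state=B head=1 tape=_a[b]__   (B,b)→(B,b,right)
state=B head=2 tape=_ab[_]_   (B,_)→(C,_,right)
state=C head=3 tape=_ab_[_]   (C,_)→(C,b,left)
state=C head=2 tape=_ab[_]b   (C,_)→(C,b,left)
state=C head=1 tape=_a[b]bb   (C,b)→(A,b,left)
state=A head=0 tape=_[a]bbb   (A,a)→(B,a,left)
state=B head=-1 tape=[_]abbb   (B,_)→(C,_,right)
state=C head=0 tape=_[a]bbb   (C,a)→(B,a,right)
state=B head=1 tape=_a[b]bb   (B,b)→(B,b,right)
state=B head=2 tape=_ab[b]b
After 12 steps: state B, head at 2, tape abbb.

state B, head at 2, tape abbb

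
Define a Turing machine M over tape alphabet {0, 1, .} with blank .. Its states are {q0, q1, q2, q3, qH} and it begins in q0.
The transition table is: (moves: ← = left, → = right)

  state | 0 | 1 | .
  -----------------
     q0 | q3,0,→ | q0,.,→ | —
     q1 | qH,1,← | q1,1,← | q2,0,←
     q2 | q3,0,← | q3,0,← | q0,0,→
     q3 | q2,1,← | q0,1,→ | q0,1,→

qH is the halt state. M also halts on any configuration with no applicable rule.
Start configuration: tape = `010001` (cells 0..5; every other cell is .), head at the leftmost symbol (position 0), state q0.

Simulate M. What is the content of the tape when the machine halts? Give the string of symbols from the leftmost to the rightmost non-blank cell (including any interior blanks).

state=q0 head=0 tape=[0]10001.   (q0,0)→(q3,0,→)
state=q3 head=1 tape=0[1]0001.   (q3,1)→(q0,1,→)
state=q0 head=2 tape=01[0]001.   (q0,0)→(q3,0,→)
state=q3 head=3 tape=010[0]01.   (q3,0)→(q2,1,←)
state=q2 head=2 tape=01[0]101.   (q2,0)→(q3,0,←)
state=q3 head=1 tape=0[1]0101.   (q3,1)→(q0,1,→)
state=q0 head=2 tape=01[0]101.   (q0,0)→(q3,0,→)
state=q3 head=3 tape=010[1]01.   (q3,1)→(q0,1,→)
state=q0 head=4 tape=0101[0]1.   (q0,0)→(q3,0,→)
state=q3 head=5 tape=01010[1].   (q3,1)→(q0,1,→)
state=q0 head=6 tape=010101[.]
The non-blank tape span at halt is 010101.

010101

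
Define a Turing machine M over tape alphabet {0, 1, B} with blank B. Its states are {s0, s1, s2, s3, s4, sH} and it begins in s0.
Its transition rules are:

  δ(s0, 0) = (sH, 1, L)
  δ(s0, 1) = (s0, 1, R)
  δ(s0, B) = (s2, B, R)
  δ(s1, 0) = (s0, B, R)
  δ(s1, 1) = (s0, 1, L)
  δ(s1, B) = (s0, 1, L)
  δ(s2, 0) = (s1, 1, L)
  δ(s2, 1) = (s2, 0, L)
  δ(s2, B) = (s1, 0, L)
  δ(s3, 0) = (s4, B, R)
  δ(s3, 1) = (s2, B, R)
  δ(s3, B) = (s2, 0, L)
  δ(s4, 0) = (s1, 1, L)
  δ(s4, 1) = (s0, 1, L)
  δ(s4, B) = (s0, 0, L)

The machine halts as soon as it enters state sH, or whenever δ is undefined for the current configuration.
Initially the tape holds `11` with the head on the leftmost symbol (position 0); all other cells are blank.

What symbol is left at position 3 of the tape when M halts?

s0 | [1]1BB   read 1 → write 1, move R, go to s0
s0 | 1[1]BB   read 1 → write 1, move R, go to s0
s0 | 11[B]B   read B → write B, move R, go to s2
s2 | 11B[B]   read B → write 0, move L, go to s1
s1 | 11[B]0   read B → write 1, move L, go to s0
s0 | 1[1]10   read 1 → write 1, move R, go to s0
s0 | 11[1]0   read 1 → write 1, move R, go to s0
s0 | 111[0]   read 0 → write 1, move L, go to sH
sH | 11[1]1
Cell 3 holds 1 when M halts.

1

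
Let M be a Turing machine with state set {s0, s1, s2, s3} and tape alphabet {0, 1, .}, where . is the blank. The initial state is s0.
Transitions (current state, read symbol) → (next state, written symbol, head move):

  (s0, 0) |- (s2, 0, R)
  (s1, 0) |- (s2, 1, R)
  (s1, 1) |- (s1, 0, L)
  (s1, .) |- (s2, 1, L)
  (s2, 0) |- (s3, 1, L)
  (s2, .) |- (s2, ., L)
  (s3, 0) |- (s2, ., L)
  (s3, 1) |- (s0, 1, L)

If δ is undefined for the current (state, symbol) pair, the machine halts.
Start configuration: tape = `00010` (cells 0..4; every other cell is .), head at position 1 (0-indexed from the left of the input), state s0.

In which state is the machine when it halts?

state=s0 head=1 tape=.0[0]010   (s0,0)→(s2,0,R)
state=s2 head=2 tape=.00[0]10   (s2,0)→(s3,1,L)
state=s3 head=1 tape=.0[0]110   (s3,0)→(s2,.,L)
state=s2 head=0 tape=.[0].110   (s2,0)→(s3,1,L)
state=s3 head=-1 tape=[.]1.110
No transition is defined for (s3, .); M halts in state s3.

s3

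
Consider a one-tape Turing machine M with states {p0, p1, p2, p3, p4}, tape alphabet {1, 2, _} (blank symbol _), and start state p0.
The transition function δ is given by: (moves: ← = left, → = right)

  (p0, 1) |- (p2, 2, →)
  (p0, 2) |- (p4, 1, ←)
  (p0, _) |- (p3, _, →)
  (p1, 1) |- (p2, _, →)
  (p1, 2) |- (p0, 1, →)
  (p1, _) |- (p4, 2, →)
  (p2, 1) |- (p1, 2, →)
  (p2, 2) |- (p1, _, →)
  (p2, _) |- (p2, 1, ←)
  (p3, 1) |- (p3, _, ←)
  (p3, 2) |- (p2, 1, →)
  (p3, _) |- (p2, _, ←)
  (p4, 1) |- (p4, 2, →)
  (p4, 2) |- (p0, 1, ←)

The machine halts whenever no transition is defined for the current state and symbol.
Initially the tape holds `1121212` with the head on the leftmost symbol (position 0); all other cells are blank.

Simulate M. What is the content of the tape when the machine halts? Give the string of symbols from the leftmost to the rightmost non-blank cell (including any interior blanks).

p0 | [1]121212__   read 1 → write 2, move →, go to p2
p2 | 2[1]21212__   read 1 → write 2, move →, go to p1
p1 | 22[2]1212__   read 2 → write 1, move →, go to p0
p0 | 221[1]212__   read 1 → write 2, move →, go to p2
p2 | 2212[2]12__   read 2 → write _, move →, go to p1
p1 | 2212_[1]2__   read 1 → write _, move →, go to p2
p2 | 2212__[2]__   read 2 → write _, move →, go to p1
p1 | 2212___[_]_   read _ → write 2, move →, go to p4
p4 | 2212___2[_]
The non-blank tape span at halt is 2212___2.

2212___2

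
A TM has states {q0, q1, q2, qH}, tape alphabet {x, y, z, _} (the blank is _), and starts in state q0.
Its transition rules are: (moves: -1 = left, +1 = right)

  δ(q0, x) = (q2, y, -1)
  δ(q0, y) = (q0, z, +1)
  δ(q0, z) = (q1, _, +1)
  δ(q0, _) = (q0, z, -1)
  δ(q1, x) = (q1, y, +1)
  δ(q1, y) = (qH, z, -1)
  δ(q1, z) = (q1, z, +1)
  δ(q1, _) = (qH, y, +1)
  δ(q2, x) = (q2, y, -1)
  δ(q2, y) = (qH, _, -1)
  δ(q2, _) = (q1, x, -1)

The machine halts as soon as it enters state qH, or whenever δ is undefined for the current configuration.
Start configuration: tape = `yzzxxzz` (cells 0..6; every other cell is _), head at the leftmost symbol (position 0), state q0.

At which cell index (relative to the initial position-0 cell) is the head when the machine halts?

8

state=q0 head=0 tape=[y]zzxxzz__   (q0,y)→(q0,z,+1)
state=q0 head=1 tape=z[z]zxxzz__   (q0,z)→(q1,_,+1)
state=q1 head=2 tape=z_[z]xxzz__   (q1,z)→(q1,z,+1)
state=q1 head=3 tape=z_z[x]xzz__   (q1,x)→(q1,y,+1)
state=q1 head=4 tape=z_zy[x]zz__   (q1,x)→(q1,y,+1)
state=q1 head=5 tape=z_zyy[z]z__   (q1,z)→(q1,z,+1)
state=q1 head=6 tape=z_zyyz[z]__   (q1,z)→(q1,z,+1)
state=q1 head=7 tape=z_zyyzz[_]_   (q1,_)→(qH,y,+1)
state=qH head=8 tape=z_zyyzzy[_]
At halt the head is at cell 8.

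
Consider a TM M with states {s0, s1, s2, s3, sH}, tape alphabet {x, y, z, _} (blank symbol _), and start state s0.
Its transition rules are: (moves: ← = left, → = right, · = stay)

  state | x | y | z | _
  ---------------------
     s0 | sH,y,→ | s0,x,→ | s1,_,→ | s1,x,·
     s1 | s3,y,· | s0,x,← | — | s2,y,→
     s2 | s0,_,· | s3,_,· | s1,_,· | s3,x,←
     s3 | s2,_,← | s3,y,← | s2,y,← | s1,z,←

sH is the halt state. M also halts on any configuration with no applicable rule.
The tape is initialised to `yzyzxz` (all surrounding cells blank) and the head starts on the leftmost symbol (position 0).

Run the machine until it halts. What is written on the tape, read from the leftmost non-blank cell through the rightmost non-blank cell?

xyzyy_yxzxz

state=s0 head=0 tape=_____[y]zyzxz   (s0,y)→(s0,x,→)
state=s0 head=1 tape=_____x[z]yzxz   (s0,z)→(s1,_,→)
state=s1 head=2 tape=_____x_[y]zxz   (s1,y)→(s0,x,←)
state=s0 head=1 tape=_____x[_]xzxz   (s0,_)→(s1,x,·)
state=s1 head=1 tape=_____x[x]xzxz   (s1,x)→(s3,y,·)
state=s3 head=1 tape=_____x[y]xzxz   (s3,y)→(s3,y,←)
state=s3 head=0 tape=_____[x]yxzxz   (s3,x)→(s2,_,←)
state=s2 head=-1 tape=____[_]_yxzxz   (s2,_)→(s3,x,←)
state=s3 head=-2 tape=___[_]x_yxzxz   (s3,_)→(s1,z,←)
state=s1 head=-3 tape=__[_]zx_yxzxz   (s1,_)→(s2,y,→)
state=s2 head=-2 tape=__y[z]x_yxzxz   (s2,z)→(s1,_,·)
state=s1 head=-2 tape=__y[_]x_yxzxz   (s1,_)→(s2,y,→)
state=s2 head=-1 tape=__yy[x]_yxzxz   (s2,x)→(s0,_,·)
state=s0 head=-1 tape=__yy[_]_yxzxz   (s0,_)→(s1,x,·)
state=s1 head=-1 tape=__yy[x]_yxzxz   (s1,x)→(s3,y,·)
state=s3 head=-1 tape=__yy[y]_yxzxz   (s3,y)→(s3,y,←)
state=s3 head=-2 tape=__y[y]y_yxzxz   (s3,y)→(s3,y,←)
state=s3 head=-3 tape=__[y]yy_yxzxz   (s3,y)→(s3,y,←)
state=s3 head=-4 tape=_[_]yyy_yxzxz   (s3,_)→(s1,z,←)
state=s1 head=-5 tape=[_]zyyy_yxzxz   (s1,_)→(s2,y,→)
state=s2 head=-4 tape=y[z]yyy_yxzxz   (s2,z)→(s1,_,·)
state=s1 head=-4 tape=y[_]yyy_yxzxz   (s1,_)→(s2,y,→)
state=s2 head=-3 tape=yy[y]yy_yxzxz   (s2,y)→(s3,_,·)
state=s3 head=-3 tape=yy[_]yy_yxzxz   (s3,_)→(s1,z,←)
state=s1 head=-4 tape=y[y]zyy_yxzxz   (s1,y)→(s0,x,←)
state=s0 head=-5 tape=[y]xzyy_yxzxz   (s0,y)→(s0,x,→)
state=s0 head=-4 tape=x[x]zyy_yxzxz   (s0,x)→(sH,y,→)
state=sH head=-3 tape=xy[z]yy_yxzxz
The non-blank tape span at halt is xyzyy_yxzxz.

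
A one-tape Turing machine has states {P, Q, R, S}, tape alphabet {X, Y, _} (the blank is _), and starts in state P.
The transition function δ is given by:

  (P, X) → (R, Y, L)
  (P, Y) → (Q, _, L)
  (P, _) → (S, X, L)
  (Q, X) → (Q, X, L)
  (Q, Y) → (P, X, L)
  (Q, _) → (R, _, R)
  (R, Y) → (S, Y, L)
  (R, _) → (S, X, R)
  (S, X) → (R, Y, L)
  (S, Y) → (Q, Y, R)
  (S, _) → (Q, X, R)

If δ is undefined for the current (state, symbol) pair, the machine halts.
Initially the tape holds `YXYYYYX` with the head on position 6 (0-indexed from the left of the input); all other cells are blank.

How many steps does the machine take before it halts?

P | ___YXYYYY[X]   read X → write Y, move L, go to R
R | ___YXYYY[Y]Y   read Y → write Y, move L, go to S
S | ___YXYY[Y]YY   read Y → write Y, move R, go to Q
Q | ___YXYYY[Y]Y   read Y → write X, move L, go to P
P | ___YXYY[Y]XY   read Y → write _, move L, go to Q
Q | ___YXY[Y]_XY   read Y → write X, move L, go to P
P | ___YX[Y]X_XY   read Y → write _, move L, go to Q
Q | ___Y[X]_X_XY   read X → write X, move L, go to Q
Q | ___[Y]X_X_XY   read Y → write X, move L, go to P
P | __[_]XX_X_XY   read _ → write X, move L, go to S
S | _[_]XXX_X_XY   read _ → write X, move R, go to Q
Q | _X[X]XX_X_XY   read X → write X, move L, go to Q
Q | _[X]XXX_X_XY   read X → write X, move L, go to Q
Q | [_]XXXX_X_XY   read _ → write _, move R, go to R
R | _[X]XXX_X_XY
M halts after 14 transitions.

14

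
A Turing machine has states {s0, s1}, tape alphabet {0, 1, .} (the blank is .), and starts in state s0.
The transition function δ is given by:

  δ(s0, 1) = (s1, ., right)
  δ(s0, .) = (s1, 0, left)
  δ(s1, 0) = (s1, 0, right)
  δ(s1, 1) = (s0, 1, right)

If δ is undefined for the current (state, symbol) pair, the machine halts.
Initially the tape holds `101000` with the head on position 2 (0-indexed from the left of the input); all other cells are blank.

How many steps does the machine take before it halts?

4

state=s0 head=2 tape=10[1]000.   (s0,1)→(s1,.,right)
state=s1 head=3 tape=10.[0]00.   (s1,0)→(s1,0,right)
state=s1 head=4 tape=10.0[0]0.   (s1,0)→(s1,0,right)
state=s1 head=5 tape=10.00[0].   (s1,0)→(s1,0,right)
state=s1 head=6 tape=10.000[.]
M halts after 4 transitions.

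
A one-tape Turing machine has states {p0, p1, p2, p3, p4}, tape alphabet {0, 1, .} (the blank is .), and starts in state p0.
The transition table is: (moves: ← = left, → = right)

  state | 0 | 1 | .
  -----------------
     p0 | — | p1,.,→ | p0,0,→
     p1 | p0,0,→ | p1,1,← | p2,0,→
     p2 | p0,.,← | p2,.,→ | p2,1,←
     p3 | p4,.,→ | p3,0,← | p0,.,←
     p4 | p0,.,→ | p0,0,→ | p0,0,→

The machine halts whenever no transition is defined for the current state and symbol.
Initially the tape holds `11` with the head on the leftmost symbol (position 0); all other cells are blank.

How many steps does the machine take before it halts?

16

p0 | .[1]1..   read 1 → write ., move →, go to p1
p1 | ..[1]..   read 1 → write 1, move ←, go to p1
p1 | .[.]1..   read . → write 0, move →, go to p2
p2 | .0[1]..   read 1 → write ., move →, go to p2
p2 | .0.[.].   read . → write 1, move ←, go to p2
p2 | .0[.]1.   read . → write 1, move ←, go to p2
p2 | .[0]11.   read 0 → write ., move ←, go to p0
p0 | [.].11.   read . → write 0, move →, go to p0
p0 | 0[.]11.   read . → write 0, move →, go to p0
p0 | 00[1]1.   read 1 → write ., move →, go to p1
p1 | 00.[1].   read 1 → write 1, move ←, go to p1
p1 | 00[.]1.   read . → write 0, move →, go to p2
p2 | 000[1].   read 1 → write ., move →, go to p2
p2 | 000.[.]   read . → write 1, move ←, go to p2
p2 | 000[.]1   read . → write 1, move ←, go to p2
p2 | 00[0]11   read 0 → write ., move ←, go to p0
p0 | 0[0].11
M halts after 16 transitions.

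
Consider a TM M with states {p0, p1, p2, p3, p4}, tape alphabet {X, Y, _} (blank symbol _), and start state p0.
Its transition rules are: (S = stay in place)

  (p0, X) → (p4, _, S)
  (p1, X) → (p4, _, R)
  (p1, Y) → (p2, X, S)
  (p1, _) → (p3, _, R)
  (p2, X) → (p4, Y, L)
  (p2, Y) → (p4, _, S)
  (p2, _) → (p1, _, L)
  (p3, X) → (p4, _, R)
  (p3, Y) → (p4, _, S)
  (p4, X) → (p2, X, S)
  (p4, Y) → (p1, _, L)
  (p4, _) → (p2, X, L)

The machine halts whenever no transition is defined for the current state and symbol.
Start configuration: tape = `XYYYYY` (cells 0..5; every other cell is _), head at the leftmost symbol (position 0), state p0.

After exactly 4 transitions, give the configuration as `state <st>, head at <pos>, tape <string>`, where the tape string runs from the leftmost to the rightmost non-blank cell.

state p3, head at -1, tape XYYYYY

state=p0 head=0 tape=__[X]YYYYY   (p0,X)→(p4,_,S)
state=p4 head=0 tape=__[_]YYYYY   (p4,_)→(p2,X,L)
state=p2 head=-1 tape=_[_]XYYYYY   (p2,_)→(p1,_,L)
state=p1 head=-2 tape=[_]_XYYYYY   (p1,_)→(p3,_,R)
state=p3 head=-1 tape=_[_]XYYYYY
After 4 steps: state p3, head at -1, tape XYYYYY.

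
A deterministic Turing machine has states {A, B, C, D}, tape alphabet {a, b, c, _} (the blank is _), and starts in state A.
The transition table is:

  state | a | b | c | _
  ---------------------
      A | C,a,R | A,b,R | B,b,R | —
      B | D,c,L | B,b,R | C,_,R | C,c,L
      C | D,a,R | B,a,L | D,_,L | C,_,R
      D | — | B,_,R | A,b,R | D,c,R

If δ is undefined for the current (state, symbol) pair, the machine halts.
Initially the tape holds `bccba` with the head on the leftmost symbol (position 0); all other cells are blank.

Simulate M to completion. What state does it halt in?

A | [b]ccba   read b → write b, move R, go to A
A | b[c]cba   read c → write b, move R, go to B
B | bb[c]ba   read c → write _, move R, go to C
C | bb_[b]a   read b → write a, move L, go to B
B | bb[_]aa   read _ → write c, move L, go to C
C | b[b]caa   read b → write a, move L, go to B
B | [b]acaa   read b → write b, move R, go to B
B | b[a]caa   read a → write c, move L, go to D
D | [b]ccaa   read b → write _, move R, go to B
B | _[c]caa   read c → write _, move R, go to C
C | __[c]aa   read c → write _, move L, go to D
D | _[_]_aa   read _ → write c, move R, go to D
D | _c[_]aa   read _ → write c, move R, go to D
D | _cc[a]a
No transition is defined for (D, a); M halts in state D.

D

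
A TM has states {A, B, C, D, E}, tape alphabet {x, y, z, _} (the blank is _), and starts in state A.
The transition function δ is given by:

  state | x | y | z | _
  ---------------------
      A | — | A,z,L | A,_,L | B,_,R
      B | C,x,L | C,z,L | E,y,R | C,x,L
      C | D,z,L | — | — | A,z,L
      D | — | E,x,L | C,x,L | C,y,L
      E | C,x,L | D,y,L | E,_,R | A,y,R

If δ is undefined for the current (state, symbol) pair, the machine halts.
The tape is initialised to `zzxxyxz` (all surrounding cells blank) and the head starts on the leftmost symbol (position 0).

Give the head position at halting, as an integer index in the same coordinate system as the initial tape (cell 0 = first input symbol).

-1

A | __[z]zxxyxz   read z → write _, move L, go to A
A | _[_]_zxxyxz   read _ → write _, move R, go to B
B | __[_]zxxyxz   read _ → write x, move L, go to C
C | _[_]xzxxyxz   read _ → write z, move L, go to A
A | [_]zxzxxyxz   read _ → write _, move R, go to B
B | _[z]xzxxyxz   read z → write y, move R, go to E
E | _y[x]zxxyxz   read x → write x, move L, go to C
C | _[y]xzxxyxz
At halt the head is at cell -1.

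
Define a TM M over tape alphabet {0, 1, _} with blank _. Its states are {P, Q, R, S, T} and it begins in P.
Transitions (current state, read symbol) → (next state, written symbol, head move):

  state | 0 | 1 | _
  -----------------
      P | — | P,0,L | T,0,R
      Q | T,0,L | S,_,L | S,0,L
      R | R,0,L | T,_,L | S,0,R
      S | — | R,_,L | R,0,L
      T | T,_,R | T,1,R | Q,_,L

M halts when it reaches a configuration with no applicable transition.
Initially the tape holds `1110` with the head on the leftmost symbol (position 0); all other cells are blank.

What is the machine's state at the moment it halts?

S

P | _____[1]110_   read 1 → write 0, move L, go to P
P | ____[_]0110_   read _ → write 0, move R, go to T
T | ____0[0]110_   read 0 → write _, move R, go to T
T | ____0_[1]10_   read 1 → write 1, move R, go to T
T | ____0_1[1]0_   read 1 → write 1, move R, go to T
T | ____0_11[0]_   read 0 → write _, move R, go to T
T | ____0_11_[_]   read _ → write _, move L, go to Q
Q | ____0_11[_]_   read _ → write 0, move L, go to S
S | ____0_1[1]0_   read 1 → write _, move L, go to R
R | ____0_[1]_0_   read 1 → write _, move L, go to T
T | ____0[_]__0_   read _ → write _, move L, go to Q
Q | ____[0]___0_   read 0 → write 0, move L, go to T
T | ___[_]0___0_   read _ → write _, move L, go to Q
Q | __[_]_0___0_   read _ → write 0, move L, go to S
S | _[_]0_0___0_   read _ → write 0, move L, go to R
R | [_]00_0___0_   read _ → write 0, move R, go to S
S | 0[0]0_0___0_
No transition is defined for (S, 0); M halts in state S.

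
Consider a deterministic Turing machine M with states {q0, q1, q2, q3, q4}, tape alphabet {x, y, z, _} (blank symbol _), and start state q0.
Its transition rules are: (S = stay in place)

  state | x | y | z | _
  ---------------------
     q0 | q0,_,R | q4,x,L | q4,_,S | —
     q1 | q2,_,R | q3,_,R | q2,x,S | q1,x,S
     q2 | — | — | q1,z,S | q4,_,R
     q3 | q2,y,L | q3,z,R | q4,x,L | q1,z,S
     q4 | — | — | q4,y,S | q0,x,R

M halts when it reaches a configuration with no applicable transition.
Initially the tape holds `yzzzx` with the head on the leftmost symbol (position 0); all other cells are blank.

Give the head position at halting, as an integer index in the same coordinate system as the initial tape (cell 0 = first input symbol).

q0 | _[y]zzzx_   read y → write x, move L, go to q4
q4 | [_]xzzzx_   read _ → write x, move R, go to q0
q0 | x[x]zzzx_   read x → write _, move R, go to q0
q0 | x_[z]zzx_   read z → write _, move S, go to q4
q4 | x_[_]zzx_   read _ → write x, move R, go to q0
q0 | x_x[z]zx_   read z → write _, move S, go to q4
q4 | x_x[_]zx_   read _ → write x, move R, go to q0
q0 | x_xx[z]x_   read z → write _, move S, go to q4
q4 | x_xx[_]x_   read _ → write x, move R, go to q0
q0 | x_xxx[x]_   read x → write _, move R, go to q0
q0 | x_xxx_[_]
At halt the head is at cell 5.

5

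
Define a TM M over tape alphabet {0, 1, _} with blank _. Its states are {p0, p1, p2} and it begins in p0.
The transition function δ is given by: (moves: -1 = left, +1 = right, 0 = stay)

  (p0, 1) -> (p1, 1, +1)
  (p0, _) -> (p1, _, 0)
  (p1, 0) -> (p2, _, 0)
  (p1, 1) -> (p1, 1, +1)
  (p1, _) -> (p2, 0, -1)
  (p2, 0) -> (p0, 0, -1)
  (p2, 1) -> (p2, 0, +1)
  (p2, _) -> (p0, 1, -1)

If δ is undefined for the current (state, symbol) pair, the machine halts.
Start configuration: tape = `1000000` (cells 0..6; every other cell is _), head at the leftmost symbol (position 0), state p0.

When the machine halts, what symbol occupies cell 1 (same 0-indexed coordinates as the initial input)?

1

state=p0 head=0 tape=[1]000000_   (p0,1)→(p1,1,+1)
state=p1 head=1 tape=1[0]00000_   (p1,0)→(p2,_,0)
state=p2 head=1 tape=1[_]00000_   (p2,_)→(p0,1,-1)
state=p0 head=0 tape=[1]100000_   (p0,1)→(p1,1,+1)
state=p1 head=1 tape=1[1]00000_   (p1,1)→(p1,1,+1)
state=p1 head=2 tape=11[0]0000_   (p1,0)→(p2,_,0)
state=p2 head=2 tape=11[_]0000_   (p2,_)→(p0,1,-1)
state=p0 head=1 tape=1[1]10000_   (p0,1)→(p1,1,+1)
state=p1 head=2 tape=11[1]0000_   (p1,1)→(p1,1,+1)
state=p1 head=3 tape=111[0]000_   (p1,0)→(p2,_,0)
state=p2 head=3 tape=111[_]000_   (p2,_)→(p0,1,-1)
state=p0 head=2 tape=11[1]1000_   (p0,1)→(p1,1,+1)
state=p1 head=3 tape=111[1]000_   (p1,1)→(p1,1,+1)
state=p1 head=4 tape=1111[0]00_   (p1,0)→(p2,_,0)
state=p2 head=4 tape=1111[_]00_   (p2,_)→(p0,1,-1)
state=p0 head=3 tape=111[1]100_   (p0,1)→(p1,1,+1)
state=p1 head=4 tape=1111[1]00_   (p1,1)→(p1,1,+1)
state=p1 head=5 tape=11111[0]0_   (p1,0)→(p2,_,0)
state=p2 head=5 tape=11111[_]0_   (p2,_)→(p0,1,-1)
state=p0 head=4 tape=1111[1]10_   (p0,1)→(p1,1,+1)
state=p1 head=5 tape=11111[1]0_   (p1,1)→(p1,1,+1)
state=p1 head=6 tape=111111[0]_   (p1,0)→(p2,_,0)
state=p2 head=6 tape=111111[_]_   (p2,_)→(p0,1,-1)
state=p0 head=5 tape=11111[1]1_   (p0,1)→(p1,1,+1)
state=p1 head=6 tape=111111[1]_   (p1,1)→(p1,1,+1)
state=p1 head=7 tape=1111111[_]   (p1,_)→(p2,0,-1)
state=p2 head=6 tape=111111[1]0   (p2,1)→(p2,0,+1)
state=p2 head=7 tape=1111110[0]   (p2,0)→(p0,0,-1)
state=p0 head=6 tape=111111[0]0
Cell 1 holds 1 when M halts.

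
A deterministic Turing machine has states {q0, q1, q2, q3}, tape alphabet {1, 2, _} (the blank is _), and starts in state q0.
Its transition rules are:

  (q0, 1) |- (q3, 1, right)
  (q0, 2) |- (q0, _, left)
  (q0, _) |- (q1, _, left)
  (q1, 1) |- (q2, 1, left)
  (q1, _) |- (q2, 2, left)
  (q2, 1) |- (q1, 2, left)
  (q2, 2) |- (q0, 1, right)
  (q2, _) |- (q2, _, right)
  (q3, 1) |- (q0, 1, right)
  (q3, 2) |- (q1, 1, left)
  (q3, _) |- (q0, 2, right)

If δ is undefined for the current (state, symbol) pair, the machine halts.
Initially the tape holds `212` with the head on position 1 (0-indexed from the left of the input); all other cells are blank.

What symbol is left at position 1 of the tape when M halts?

_

state=q0 head=1 tape=__2[1]2_   (q0,1)→(q3,1,right)
state=q3 head=2 tape=__21[2]_   (q3,2)→(q1,1,left)
state=q1 head=1 tape=__2[1]1_   (q1,1)→(q2,1,left)
state=q2 head=0 tape=__[2]11_   (q2,2)→(q0,1,right)
state=q0 head=1 tape=__1[1]1_   (q0,1)→(q3,1,right)
state=q3 head=2 tape=__11[1]_   (q3,1)→(q0,1,right)
state=q0 head=3 tape=__111[_]   (q0,_)→(q1,_,left)
state=q1 head=2 tape=__11[1]_   (q1,1)→(q2,1,left)
state=q2 head=1 tape=__1[1]1_   (q2,1)→(q1,2,left)
state=q1 head=0 tape=__[1]21_   (q1,1)→(q2,1,left)
state=q2 head=-1 tape=_[_]121_   (q2,_)→(q2,_,right)
state=q2 head=0 tape=__[1]21_   (q2,1)→(q1,2,left)
state=q1 head=-1 tape=_[_]221_   (q1,_)→(q2,2,left)
state=q2 head=-2 tape=[_]2221_   (q2,_)→(q2,_,right)
state=q2 head=-1 tape=_[2]221_   (q2,2)→(q0,1,right)
state=q0 head=0 tape=_1[2]21_   (q0,2)→(q0,_,left)
state=q0 head=-1 tape=_[1]_21_   (q0,1)→(q3,1,right)
state=q3 head=0 tape=_1[_]21_   (q3,_)→(q0,2,right)
state=q0 head=1 tape=_12[2]1_   (q0,2)→(q0,_,left)
state=q0 head=0 tape=_1[2]_1_   (q0,2)→(q0,_,left)
state=q0 head=-1 tape=_[1]__1_   (q0,1)→(q3,1,right)
state=q3 head=0 tape=_1[_]_1_   (q3,_)→(q0,2,right)
state=q0 head=1 tape=_12[_]1_   (q0,_)→(q1,_,left)
state=q1 head=0 tape=_1[2]_1_
Cell 1 holds _ when M halts.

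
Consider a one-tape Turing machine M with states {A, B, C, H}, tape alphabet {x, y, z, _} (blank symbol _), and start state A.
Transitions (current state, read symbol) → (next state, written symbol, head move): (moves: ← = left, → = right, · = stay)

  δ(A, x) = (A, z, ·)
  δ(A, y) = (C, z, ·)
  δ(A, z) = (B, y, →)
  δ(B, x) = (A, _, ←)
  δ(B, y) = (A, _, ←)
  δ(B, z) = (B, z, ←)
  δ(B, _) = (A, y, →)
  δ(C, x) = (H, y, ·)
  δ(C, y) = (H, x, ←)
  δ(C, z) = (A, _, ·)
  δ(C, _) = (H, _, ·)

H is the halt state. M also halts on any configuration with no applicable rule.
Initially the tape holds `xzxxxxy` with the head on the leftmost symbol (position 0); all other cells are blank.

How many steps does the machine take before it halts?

4

A | _[x]zxxxxy   read x → write z, move ·, go to A
A | _[z]zxxxxy   read z → write y, move →, go to B
B | _y[z]xxxxy   read z → write z, move ←, go to B
B | _[y]zxxxxy   read y → write _, move ←, go to A
A | [_]_zxxxxy
M halts after 4 transitions.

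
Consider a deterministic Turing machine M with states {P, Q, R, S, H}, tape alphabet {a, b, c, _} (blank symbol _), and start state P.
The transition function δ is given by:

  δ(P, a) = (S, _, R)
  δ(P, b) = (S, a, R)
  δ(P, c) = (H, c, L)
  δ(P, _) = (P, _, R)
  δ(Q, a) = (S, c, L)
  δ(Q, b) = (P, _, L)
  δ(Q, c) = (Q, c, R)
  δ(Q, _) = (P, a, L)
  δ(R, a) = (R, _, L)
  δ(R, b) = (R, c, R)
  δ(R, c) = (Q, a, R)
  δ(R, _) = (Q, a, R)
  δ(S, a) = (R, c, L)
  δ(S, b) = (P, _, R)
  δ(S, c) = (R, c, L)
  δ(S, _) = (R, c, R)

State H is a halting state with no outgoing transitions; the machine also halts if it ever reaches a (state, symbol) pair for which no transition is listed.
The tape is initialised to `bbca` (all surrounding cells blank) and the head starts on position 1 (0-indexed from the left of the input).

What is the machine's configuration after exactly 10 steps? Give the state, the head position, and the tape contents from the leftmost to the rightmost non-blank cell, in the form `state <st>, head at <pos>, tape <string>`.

P | b[b]ca   read b → write a, move R, go to S
S | ba[c]a   read c → write c, move L, go to R
R | b[a]ca   read a → write _, move L, go to R
R | [b]_ca   read b → write c, move R, go to R
R | c[_]ca   read _ → write a, move R, go to Q
Q | ca[c]a   read c → write c, move R, go to Q
Q | cac[a]   read a → write c, move L, go to S
S | ca[c]c   read c → write c, move L, go to R
R | c[a]cc   read a → write _, move L, go to R
R | [c]_cc   read c → write a, move R, go to Q
Q | a[_]cc
After 10 steps: state Q, head at 1, tape a_cc.

state Q, head at 1, tape a_cc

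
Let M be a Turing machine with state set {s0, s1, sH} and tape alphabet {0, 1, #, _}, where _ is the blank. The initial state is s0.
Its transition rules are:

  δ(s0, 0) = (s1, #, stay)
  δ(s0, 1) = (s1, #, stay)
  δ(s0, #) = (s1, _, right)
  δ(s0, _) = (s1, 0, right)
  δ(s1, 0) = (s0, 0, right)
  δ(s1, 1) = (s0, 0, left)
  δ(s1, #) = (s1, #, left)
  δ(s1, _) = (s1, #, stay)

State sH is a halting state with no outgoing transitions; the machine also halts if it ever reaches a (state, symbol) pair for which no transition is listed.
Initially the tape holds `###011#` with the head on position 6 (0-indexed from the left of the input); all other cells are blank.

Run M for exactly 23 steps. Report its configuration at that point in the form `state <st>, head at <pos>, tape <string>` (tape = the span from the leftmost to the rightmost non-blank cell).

state=s0 head=6 tape=###011[#]_   (s0,#)→(s1,_,right)
state=s1 head=7 tape=###011_[_]   (s1,_)→(s1,#,stay)
state=s1 head=7 tape=###011_[#]   (s1,#)→(s1,#,left)
state=s1 head=6 tape=###011[_]#   (s1,_)→(s1,#,stay)
state=s1 head=6 tape=###011[#]#   (s1,#)→(s1,#,left)
state=s1 head=5 tape=###01[1]##   (s1,1)→(s0,0,left)
state=s0 head=4 tape=###0[1]0##   (s0,1)→(s1,#,stay)
state=s1 head=4 tape=###0[#]0##   (s1,#)→(s1,#,left)
state=s1 head=3 tape=###[0]#0##   (s1,0)→(s0,0,right)
state=s0 head=4 tape=###0[#]0##   (s0,#)→(s1,_,right)
state=s1 head=5 tape=###0_[0]##   (s1,0)→(s0,0,right)
state=s0 head=6 tape=###0_0[#]#   (s0,#)→(s1,_,right)
state=s1 head=7 tape=###0_0_[#]   (s1,#)→(s1,#,left)
state=s1 head=6 tape=###0_0[_]#   (s1,_)→(s1,#,stay)
state=s1 head=6 tape=###0_0[#]#   (s1,#)→(s1,#,left)
state=s1 head=5 tape=###0_[0]##   (s1,0)→(s0,0,right)
state=s0 head=6 tape=###0_0[#]#   (s0,#)→(s1,_,right)
state=s1 head=7 tape=###0_0_[#]   (s1,#)→(s1,#,left)
state=s1 head=6 tape=###0_0[_]#   (s1,_)→(s1,#,stay)
state=s1 head=6 tape=###0_0[#]#   (s1,#)→(s1,#,left)
state=s1 head=5 tape=###0_[0]##   (s1,0)→(s0,0,right)
state=s0 head=6 tape=###0_0[#]#   (s0,#)→(s1,_,right)
state=s1 head=7 tape=###0_0_[#]   (s1,#)→(s1,#,left)
state=s1 head=6 tape=###0_0[_]#
After 23 steps: state s1, head at 6, tape ###0_0_#.

state s1, head at 6, tape ###0_0_#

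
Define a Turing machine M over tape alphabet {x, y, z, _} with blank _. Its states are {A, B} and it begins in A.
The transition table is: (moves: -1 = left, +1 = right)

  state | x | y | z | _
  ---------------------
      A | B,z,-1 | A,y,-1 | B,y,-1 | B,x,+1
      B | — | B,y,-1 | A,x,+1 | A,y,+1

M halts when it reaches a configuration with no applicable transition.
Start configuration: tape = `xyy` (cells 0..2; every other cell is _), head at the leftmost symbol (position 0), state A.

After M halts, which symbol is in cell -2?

y

state=A head=0 tape=___[x]yy   (A,x)→(B,z,-1)
state=B head=-1 tape=__[_]zyy   (B,_)→(A,y,+1)
state=A head=0 tape=__y[z]yy   (A,z)→(B,y,-1)
state=B head=-1 tape=__[y]yyy   (B,y)→(B,y,-1)
state=B head=-2 tape=_[_]yyyy   (B,_)→(A,y,+1)
state=A head=-1 tape=_y[y]yyy   (A,y)→(A,y,-1)
state=A head=-2 tape=_[y]yyyy   (A,y)→(A,y,-1)
state=A head=-3 tape=[_]yyyyy   (A,_)→(B,x,+1)
state=B head=-2 tape=x[y]yyyy   (B,y)→(B,y,-1)
state=B head=-3 tape=[x]yyyyy
Cell -2 holds y when M halts.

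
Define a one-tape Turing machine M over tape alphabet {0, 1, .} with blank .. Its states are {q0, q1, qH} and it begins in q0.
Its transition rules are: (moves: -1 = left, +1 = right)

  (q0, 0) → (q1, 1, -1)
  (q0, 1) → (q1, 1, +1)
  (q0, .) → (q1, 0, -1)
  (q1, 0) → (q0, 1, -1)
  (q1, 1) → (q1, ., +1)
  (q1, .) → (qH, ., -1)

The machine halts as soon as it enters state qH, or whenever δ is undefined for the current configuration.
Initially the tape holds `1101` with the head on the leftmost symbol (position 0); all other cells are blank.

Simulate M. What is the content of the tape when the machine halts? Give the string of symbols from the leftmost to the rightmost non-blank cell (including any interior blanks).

state=q0 head=0 tape=..[1]101   (q0,1)→(q1,1,+1)
state=q1 head=1 tape=..1[1]01   (q1,1)→(q1,.,+1)
state=q1 head=2 tape=..1.[0]1   (q1,0)→(q0,1,-1)
state=q0 head=1 tape=..1[.]11   (q0,.)→(q1,0,-1)
state=q1 head=0 tape=..[1]011   (q1,1)→(q1,.,+1)
state=q1 head=1 tape=...[0]11   (q1,0)→(q0,1,-1)
state=q0 head=0 tape=..[.]111   (q0,.)→(q1,0,-1)
state=q1 head=-1 tape=.[.]0111   (q1,.)→(qH,.,-1)
state=qH head=-2 tape=[.].0111
The non-blank tape span at halt is 0111.

0111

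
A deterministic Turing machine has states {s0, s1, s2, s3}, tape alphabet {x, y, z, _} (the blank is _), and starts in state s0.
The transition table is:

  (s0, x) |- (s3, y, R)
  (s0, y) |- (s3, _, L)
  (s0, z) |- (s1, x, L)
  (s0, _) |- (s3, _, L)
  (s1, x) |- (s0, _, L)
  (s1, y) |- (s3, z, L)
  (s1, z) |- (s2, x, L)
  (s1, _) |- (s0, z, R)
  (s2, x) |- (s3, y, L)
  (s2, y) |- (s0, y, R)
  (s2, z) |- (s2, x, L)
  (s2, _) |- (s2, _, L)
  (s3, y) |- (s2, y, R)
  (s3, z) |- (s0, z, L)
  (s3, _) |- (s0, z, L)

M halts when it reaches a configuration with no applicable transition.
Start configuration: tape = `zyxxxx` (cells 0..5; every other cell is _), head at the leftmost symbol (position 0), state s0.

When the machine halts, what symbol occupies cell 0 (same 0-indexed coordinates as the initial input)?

y

state=s0 head=0 tape=_[z]yxxxx   (s0,z)→(s1,x,L)
state=s1 head=-1 tape=[_]xyxxxx   (s1,_)→(s0,z,R)
state=s0 head=0 tape=z[x]yxxxx   (s0,x)→(s3,y,R)
state=s3 head=1 tape=zy[y]xxxx   (s3,y)→(s2,y,R)
state=s2 head=2 tape=zyy[x]xxx   (s2,x)→(s3,y,L)
state=s3 head=1 tape=zy[y]yxxx   (s3,y)→(s2,y,R)
state=s2 head=2 tape=zyy[y]xxx   (s2,y)→(s0,y,R)
state=s0 head=3 tape=zyyy[x]xx   (s0,x)→(s3,y,R)
state=s3 head=4 tape=zyyyy[x]x
Cell 0 holds y when M halts.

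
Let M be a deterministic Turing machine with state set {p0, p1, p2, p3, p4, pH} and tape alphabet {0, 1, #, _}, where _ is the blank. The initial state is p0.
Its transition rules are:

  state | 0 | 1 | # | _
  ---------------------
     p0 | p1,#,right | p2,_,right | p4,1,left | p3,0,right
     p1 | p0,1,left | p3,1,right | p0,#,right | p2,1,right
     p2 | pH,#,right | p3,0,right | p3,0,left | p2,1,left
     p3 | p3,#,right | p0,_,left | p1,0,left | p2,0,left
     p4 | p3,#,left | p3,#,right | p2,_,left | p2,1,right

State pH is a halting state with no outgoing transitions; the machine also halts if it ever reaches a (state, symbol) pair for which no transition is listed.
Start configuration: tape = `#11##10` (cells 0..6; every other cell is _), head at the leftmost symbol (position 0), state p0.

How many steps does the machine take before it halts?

23

p0 | _[#]11##10_   read # → write 1, move left, go to p4
p4 | [_]111##10_   read _ → write 1, move right, go to p2
p2 | 1[1]11##10_   read 1 → write 0, move right, go to p3
p3 | 10[1]1##10_   read 1 → write _, move left, go to p0
p0 | 1[0]_1##10_   read 0 → write #, move right, go to p1
p1 | 1#[_]1##10_   read _ → write 1, move right, go to p2
p2 | 1#1[1]##10_   read 1 → write 0, move right, go to p3
p3 | 1#10[#]#10_   read # → write 0, move left, go to p1
p1 | 1#1[0]0#10_   read 0 → write 1, move left, go to p0
p0 | 1#[1]10#10_   read 1 → write _, move right, go to p2
p2 | 1#_[1]0#10_   read 1 → write 0, move right, go to p3
p3 | 1#_0[0]#10_   read 0 → write #, move right, go to p3
p3 | 1#_0#[#]10_   read # → write 0, move left, go to p1
p1 | 1#_0[#]010_   read # → write #, move right, go to p0
p0 | 1#_0#[0]10_   read 0 → write #, move right, go to p1
p1 | 1#_0##[1]0_   read 1 → write 1, move right, go to p3
p3 | 1#_0##1[0]_   read 0 → write #, move right, go to p3
p3 | 1#_0##1#[_]   read _ → write 0, move left, go to p2
p2 | 1#_0##1[#]0   read # → write 0, move left, go to p3
p3 | 1#_0##[1]00   read 1 → write _, move left, go to p0
p0 | 1#_0#[#]_00   read # → write 1, move left, go to p4
p4 | 1#_0[#]1_00   read # → write _, move left, go to p2
p2 | 1#_[0]_1_00   read 0 → write #, move right, go to pH
pH | 1#_#[_]1_00
M halts after 23 transitions.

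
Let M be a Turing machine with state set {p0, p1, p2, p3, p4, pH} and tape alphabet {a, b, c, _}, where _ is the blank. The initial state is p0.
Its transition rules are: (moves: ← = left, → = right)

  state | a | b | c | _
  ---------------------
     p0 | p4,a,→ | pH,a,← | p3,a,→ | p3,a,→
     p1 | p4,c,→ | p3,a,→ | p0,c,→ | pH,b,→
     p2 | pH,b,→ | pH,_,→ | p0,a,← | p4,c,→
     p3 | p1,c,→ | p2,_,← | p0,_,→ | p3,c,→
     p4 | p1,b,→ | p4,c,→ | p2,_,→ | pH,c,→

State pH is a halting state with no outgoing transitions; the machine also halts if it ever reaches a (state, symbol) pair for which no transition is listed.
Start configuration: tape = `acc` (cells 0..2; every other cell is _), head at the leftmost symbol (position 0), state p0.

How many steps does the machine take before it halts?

p0 | [a]cc__   read a → write a, move →, go to p4
p4 | a[c]c__   read c → write _, move →, go to p2
p2 | a_[c]__   read c → write a, move ←, go to p0
p0 | a[_]a__   read _ → write a, move →, go to p3
p3 | aa[a]__   read a → write c, move →, go to p1
p1 | aac[_]_   read _ → write b, move →, go to pH
pH | aacb[_]
M halts after 6 transitions.

6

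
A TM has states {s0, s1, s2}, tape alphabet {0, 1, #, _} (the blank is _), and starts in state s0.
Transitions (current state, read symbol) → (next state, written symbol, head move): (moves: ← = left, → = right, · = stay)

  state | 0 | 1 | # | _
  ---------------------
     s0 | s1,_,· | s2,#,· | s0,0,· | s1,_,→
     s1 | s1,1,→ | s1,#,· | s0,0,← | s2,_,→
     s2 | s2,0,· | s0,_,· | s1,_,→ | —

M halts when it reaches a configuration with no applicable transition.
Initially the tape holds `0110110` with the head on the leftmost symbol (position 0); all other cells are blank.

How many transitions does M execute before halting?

state=s0 head=0 tape=[0]110110__   (s0,0)→(s1,_,·)
state=s1 head=0 tape=[_]110110__   (s1,_)→(s2,_,→)
state=s2 head=1 tape=_[1]10110__   (s2,1)→(s0,_,·)
state=s0 head=1 tape=_[_]10110__   (s0,_)→(s1,_,→)
state=s1 head=2 tape=__[1]0110__   (s1,1)→(s1,#,·)
state=s1 head=2 tape=__[#]0110__   (s1,#)→(s0,0,←)
state=s0 head=1 tape=_[_]00110__   (s0,_)→(s1,_,→)
state=s1 head=2 tape=__[0]0110__   (s1,0)→(s1,1,→)
state=s1 head=3 tape=__1[0]110__   (s1,0)→(s1,1,→)
state=s1 head=4 tape=__11[1]10__   (s1,1)→(s1,#,·)
state=s1 head=4 tape=__11[#]10__   (s1,#)→(s0,0,←)
state=s0 head=3 tape=__1[1]010__   (s0,1)→(s2,#,·)
state=s2 head=3 tape=__1[#]010__   (s2,#)→(s1,_,→)
state=s1 head=4 tape=__1_[0]10__   (s1,0)→(s1,1,→)
state=s1 head=5 tape=__1_1[1]0__   (s1,1)→(s1,#,·)
state=s1 head=5 tape=__1_1[#]0__   (s1,#)→(s0,0,←)
state=s0 head=4 tape=__1_[1]00__   (s0,1)→(s2,#,·)
state=s2 head=4 tape=__1_[#]00__   (s2,#)→(s1,_,→)
state=s1 head=5 tape=__1__[0]0__   (s1,0)→(s1,1,→)
state=s1 head=6 tape=__1__1[0]__   (s1,0)→(s1,1,→)
state=s1 head=7 tape=__1__11[_]_   (s1,_)→(s2,_,→)
state=s2 head=8 tape=__1__11_[_]
M halts after 21 transitions.

21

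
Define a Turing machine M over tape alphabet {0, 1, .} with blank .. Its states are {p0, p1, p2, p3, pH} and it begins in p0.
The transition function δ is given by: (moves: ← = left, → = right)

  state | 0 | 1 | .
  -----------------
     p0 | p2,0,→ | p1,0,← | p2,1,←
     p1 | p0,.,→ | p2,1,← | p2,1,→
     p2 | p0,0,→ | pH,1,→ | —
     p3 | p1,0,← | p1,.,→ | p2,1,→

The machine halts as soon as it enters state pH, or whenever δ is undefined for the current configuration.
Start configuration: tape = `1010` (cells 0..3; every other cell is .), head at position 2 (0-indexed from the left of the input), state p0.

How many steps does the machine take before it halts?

9

state=p0 head=2 tape=10[1]0..   (p0,1)→(p1,0,←)
state=p1 head=1 tape=1[0]00..   (p1,0)→(p0,.,→)
state=p0 head=2 tape=1.[0]0..   (p0,0)→(p2,0,→)
state=p2 head=3 tape=1.0[0]..   (p2,0)→(p0,0,→)
state=p0 head=4 tape=1.00[.].   (p0,.)→(p2,1,←)
state=p2 head=3 tape=1.0[0]1.   (p2,0)→(p0,0,→)
state=p0 head=4 tape=1.00[1].   (p0,1)→(p1,0,←)
state=p1 head=3 tape=1.0[0]0.   (p1,0)→(p0,.,→)
state=p0 head=4 tape=1.0.[0].   (p0,0)→(p2,0,→)
state=p2 head=5 tape=1.0.0[.]
M halts after 9 transitions.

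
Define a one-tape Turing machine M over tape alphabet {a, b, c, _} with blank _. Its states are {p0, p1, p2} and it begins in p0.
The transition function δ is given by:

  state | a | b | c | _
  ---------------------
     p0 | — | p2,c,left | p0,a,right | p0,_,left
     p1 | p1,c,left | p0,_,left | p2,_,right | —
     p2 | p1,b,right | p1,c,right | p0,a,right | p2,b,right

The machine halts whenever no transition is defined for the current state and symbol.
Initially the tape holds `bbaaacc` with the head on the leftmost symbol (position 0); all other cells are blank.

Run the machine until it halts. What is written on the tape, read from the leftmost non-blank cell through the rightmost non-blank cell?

c_bbaacc

state=p0 head=0 tape=_[b]baaacc   (p0,b)→(p2,c,left)
state=p2 head=-1 tape=[_]cbaaacc   (p2,_)→(p2,b,right)
state=p2 head=0 tape=b[c]baaacc   (p2,c)→(p0,a,right)
state=p0 head=1 tape=ba[b]aaacc   (p0,b)→(p2,c,left)
state=p2 head=0 tape=b[a]caaacc   (p2,a)→(p1,b,right)
state=p1 head=1 tape=bb[c]aaacc   (p1,c)→(p2,_,right)
state=p2 head=2 tape=bb_[a]aacc   (p2,a)→(p1,b,right)
state=p1 head=3 tape=bb_b[a]acc   (p1,a)→(p1,c,left)
state=p1 head=2 tape=bb_[b]cacc   (p1,b)→(p0,_,left)
state=p0 head=1 tape=bb[_]_cacc   (p0,_)→(p0,_,left)
state=p0 head=0 tape=b[b]__cacc   (p0,b)→(p2,c,left)
state=p2 head=-1 tape=[b]c__cacc   (p2,b)→(p1,c,right)
state=p1 head=0 tape=c[c]__cacc   (p1,c)→(p2,_,right)
state=p2 head=1 tape=c_[_]_cacc   (p2,_)→(p2,b,right)
state=p2 head=2 tape=c_b[_]cacc   (p2,_)→(p2,b,right)
state=p2 head=3 tape=c_bb[c]acc   (p2,c)→(p0,a,right)
state=p0 head=4 tape=c_bba[a]cc
The non-blank tape span at halt is c_bbaacc.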